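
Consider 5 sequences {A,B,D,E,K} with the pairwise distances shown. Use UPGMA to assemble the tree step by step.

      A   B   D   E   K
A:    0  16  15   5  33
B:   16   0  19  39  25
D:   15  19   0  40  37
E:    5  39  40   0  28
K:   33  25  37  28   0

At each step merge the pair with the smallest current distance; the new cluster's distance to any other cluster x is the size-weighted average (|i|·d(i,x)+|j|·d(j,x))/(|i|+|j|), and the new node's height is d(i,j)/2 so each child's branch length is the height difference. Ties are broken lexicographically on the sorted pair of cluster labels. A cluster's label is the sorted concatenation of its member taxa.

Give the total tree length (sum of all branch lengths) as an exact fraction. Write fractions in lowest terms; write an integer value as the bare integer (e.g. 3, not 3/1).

113/2

step 1: merge (A,E) at d=5; branch lengths A→5/2, E→5/2; new cluster AE
  updated: d(AE,B)=55/2, d(AE,D)=55/2, d(AE,K)=61/2
step 2: merge (B,D) at d=19; branch lengths B→19/2, D→19/2; new cluster BD
  updated: d(AE,BD)=55/2, d(BD,K)=31
step 3: merge (AE,BD) at d=55/2; branch lengths AE→45/4, BD→17/4; new cluster ABDE
  updated: d(ABDE,K)=123/4
step 4: merge (ABDE,K) at d=123/4; branch lengths ABDE→13/8, K→123/8; new cluster ABDEK
final tree: (((A:5/2,E:5/2):45/4,(B:19/2,D:19/2):17/4):13/8,K:123/8)
total length: 113/2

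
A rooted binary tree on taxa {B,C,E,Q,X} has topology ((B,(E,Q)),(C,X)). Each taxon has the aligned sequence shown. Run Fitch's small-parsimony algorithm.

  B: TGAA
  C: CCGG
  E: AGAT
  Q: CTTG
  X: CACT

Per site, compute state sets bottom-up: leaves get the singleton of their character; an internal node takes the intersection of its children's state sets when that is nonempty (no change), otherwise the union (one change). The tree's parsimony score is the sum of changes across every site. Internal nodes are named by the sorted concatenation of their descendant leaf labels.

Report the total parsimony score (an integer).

site 0, node EQ: E={A} ∪ Q={C} → {A,C} (+1)
site 0, node BEQ: B={T} ∪ EQ={A,C} → {A,C,T} (+1)
site 0, node CX: C={C} ∩ X={C} → {C} (+0)
site 0, node BCEQX: BEQ={A,C,T} ∩ CX={C} → {C} (+0)
site 1, node EQ: E={G} ∪ Q={T} → {G,T} (+1)
site 1, node BEQ: B={G} ∩ EQ={G,T} → {G} (+0)
site 1, node CX: C={C} ∪ X={A} → {A,C} (+1)
site 1, node BCEQX: BEQ={G} ∪ CX={A,C} → {A,C,G} (+1)
site 2, node EQ: E={A} ∪ Q={T} → {A,T} (+1)
site 2, node BEQ: B={A} ∩ EQ={A,T} → {A} (+0)
site 2, node CX: C={G} ∪ X={C} → {C,G} (+1)
site 2, node BCEQX: BEQ={A} ∪ CX={C,G} → {A,C,G} (+1)
site 3, node EQ: E={T} ∪ Q={G} → {G,T} (+1)
site 3, node BEQ: B={A} ∪ EQ={G,T} → {A,G,T} (+1)
site 3, node CX: C={G} ∪ X={T} → {G,T} (+1)
site 3, node BCEQX: BEQ={A,G,T} ∩ CX={G,T} → {G,T} (+0)
per-site changes: [2, 3, 3, 3]; total = 11

11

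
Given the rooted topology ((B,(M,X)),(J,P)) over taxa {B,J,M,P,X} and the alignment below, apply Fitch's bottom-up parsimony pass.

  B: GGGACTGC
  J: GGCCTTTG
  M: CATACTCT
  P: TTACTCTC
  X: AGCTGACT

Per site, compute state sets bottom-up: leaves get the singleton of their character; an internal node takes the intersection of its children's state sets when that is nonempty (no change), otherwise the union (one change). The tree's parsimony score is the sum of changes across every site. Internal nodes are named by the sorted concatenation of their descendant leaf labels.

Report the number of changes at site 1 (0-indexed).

2

site 0, node MX: M={C} ∪ X={A} → {A,C} (+1)
site 0, node BMX: B={G} ∪ MX={A,C} → {A,C,G} (+1)
site 0, node JP: J={G} ∪ P={T} → {G,T} (+1)
site 0, node BJMPX: BMX={A,C,G} ∩ JP={G,T} → {G} (+0)
site 1, node MX: M={A} ∪ X={G} → {A,G} (+1)
site 1, node BMX: B={G} ∩ MX={A,G} → {G} (+0)
site 1, node JP: J={G} ∪ P={T} → {G,T} (+1)
site 1, node BJMPX: BMX={G} ∩ JP={G,T} → {G} (+0)
site 2, node MX: M={T} ∪ X={C} → {C,T} (+1)
site 2, node BMX: B={G} ∪ MX={C,T} → {C,G,T} (+1)
site 2, node JP: J={C} ∪ P={A} → {A,C} (+1)
site 2, node BJMPX: BMX={C,G,T} ∩ JP={A,C} → {C} (+0)
site 3, node MX: M={A} ∪ X={T} → {A,T} (+1)
site 3, node BMX: B={A} ∩ MX={A,T} → {A} (+0)
site 3, node JP: J={C} ∩ P={C} → {C} (+0)
site 3, node BJMPX: BMX={A} ∪ JP={C} → {A,C} (+1)
site 4, node MX: M={C} ∪ X={G} → {C,G} (+1)
site 4, node BMX: B={C} ∩ MX={C,G} → {C} (+0)
site 4, node JP: J={T} ∩ P={T} → {T} (+0)
site 4, node BJMPX: BMX={C} ∪ JP={T} → {C,T} (+1)
site 5, node MX: M={T} ∪ X={A} → {A,T} (+1)
site 5, node BMX: B={T} ∩ MX={A,T} → {T} (+0)
site 5, node JP: J={T} ∪ P={C} → {C,T} (+1)
site 5, node BJMPX: BMX={T} ∩ JP={C,T} → {T} (+0)
site 6, node MX: M={C} ∩ X={C} → {C} (+0)
site 6, node BMX: B={G} ∪ MX={C} → {C,G} (+1)
site 6, node JP: J={T} ∩ P={T} → {T} (+0)
site 6, node BJMPX: BMX={C,G} ∪ JP={T} → {C,G,T} (+1)
site 7, node MX: M={T} ∩ X={T} → {T} (+0)
site 7, node BMX: B={C} ∪ MX={T} → {C,T} (+1)
site 7, node JP: J={G} ∪ P={C} → {C,G} (+1)
site 7, node BJMPX: BMX={C,T} ∩ JP={C,G} → {C} (+0)
per-site changes: [3, 2, 3, 2, 2, 2, 2, 2]; total = 18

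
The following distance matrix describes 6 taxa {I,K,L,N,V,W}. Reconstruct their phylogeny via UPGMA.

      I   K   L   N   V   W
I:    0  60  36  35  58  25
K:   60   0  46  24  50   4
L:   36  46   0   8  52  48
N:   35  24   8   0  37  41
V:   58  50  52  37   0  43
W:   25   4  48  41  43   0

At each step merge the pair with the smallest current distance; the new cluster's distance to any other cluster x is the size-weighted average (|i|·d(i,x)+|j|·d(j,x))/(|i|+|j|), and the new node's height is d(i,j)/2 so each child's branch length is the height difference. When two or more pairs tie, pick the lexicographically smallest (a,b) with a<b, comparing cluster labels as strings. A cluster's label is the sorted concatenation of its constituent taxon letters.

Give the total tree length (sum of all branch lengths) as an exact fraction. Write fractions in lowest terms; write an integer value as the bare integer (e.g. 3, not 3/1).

1105/12

1. join K+W (d=4) ⇒ KW; edges |K|=2, |W|=2
  updated: d(I,KW)=85/2, d(KW,L)=47, d(KW,N)=65/2, d(KW,V)=93/2
2. join L+N (d=8) ⇒ LN; edges |L|=4, |N|=4
  updated: d(I,LN)=71/2, d(KW,LN)=159/4, d(LN,V)=89/2
3. join I+LN (d=71/2) ⇒ ILN; edges |I|=71/4, |LN|=55/4
  updated: d(ILN,KW)=122/3, d(ILN,V)=49
4. join ILN+KW (d=122/3) ⇒ IKLNW; edges |ILN|=31/12, |KW|=55/3
  updated: d(IKLNW,V)=48
5. join IKLNW+V (d=48) ⇒ IKLNVW; edges |IKLNW|=11/3, |V|=24
final tree: (((I:71/4,(L:4,N:4):55/4):31/12,(K:2,W:2):55/3):11/3,V:24)
total length: 1105/12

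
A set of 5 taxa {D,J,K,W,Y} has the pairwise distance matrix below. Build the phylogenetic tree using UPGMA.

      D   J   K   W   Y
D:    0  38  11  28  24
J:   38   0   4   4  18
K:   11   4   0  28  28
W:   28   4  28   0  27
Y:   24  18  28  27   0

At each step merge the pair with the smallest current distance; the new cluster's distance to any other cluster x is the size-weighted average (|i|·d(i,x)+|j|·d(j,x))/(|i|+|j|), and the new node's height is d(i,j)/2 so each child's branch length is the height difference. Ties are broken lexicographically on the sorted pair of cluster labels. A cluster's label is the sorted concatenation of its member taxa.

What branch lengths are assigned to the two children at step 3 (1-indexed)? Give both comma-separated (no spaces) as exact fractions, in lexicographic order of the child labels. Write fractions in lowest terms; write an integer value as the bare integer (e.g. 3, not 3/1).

12,12

step 1: merge (J,K) at d=4; branch lengths J→2, K→2; new cluster JK
  updated: d(D,JK)=49/2, d(JK,W)=16, d(JK,Y)=23
step 2: merge (JK,W) at d=16; branch lengths JK→6, W→8; new cluster JKW
  updated: d(D,JKW)=77/3, d(JKW,Y)=73/3
step 3: merge (D,Y) at d=24; branch lengths D→12, Y→12; new cluster DY
  updated: d(DY,JKW)=25
step 4: merge (DY,JKW) at d=25; branch lengths DY→1/2, JKW→9/2; new cluster DJKWY
final tree: ((D:12,Y:12):1/2,((J:2,K:2):6,W:8):9/2)
total length: 47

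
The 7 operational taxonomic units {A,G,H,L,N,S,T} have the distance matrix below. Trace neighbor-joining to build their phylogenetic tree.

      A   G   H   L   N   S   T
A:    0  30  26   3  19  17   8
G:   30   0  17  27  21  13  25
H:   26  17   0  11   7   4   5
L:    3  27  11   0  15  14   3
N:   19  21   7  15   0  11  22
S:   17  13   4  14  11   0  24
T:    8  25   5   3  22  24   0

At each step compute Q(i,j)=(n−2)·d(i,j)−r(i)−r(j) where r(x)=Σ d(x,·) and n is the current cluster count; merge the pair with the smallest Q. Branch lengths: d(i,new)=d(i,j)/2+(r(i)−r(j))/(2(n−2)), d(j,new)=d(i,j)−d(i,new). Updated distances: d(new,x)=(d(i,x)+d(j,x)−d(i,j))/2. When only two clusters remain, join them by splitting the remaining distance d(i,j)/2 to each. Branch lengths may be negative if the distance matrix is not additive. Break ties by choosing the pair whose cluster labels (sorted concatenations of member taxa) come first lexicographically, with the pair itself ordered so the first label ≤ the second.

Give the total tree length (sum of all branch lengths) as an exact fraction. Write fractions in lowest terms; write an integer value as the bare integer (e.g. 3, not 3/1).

1. join A+L (d=3, Q=-161) ⇒ AL; edges |A|=9/2, |L|=-3/2
  updated: d(AL,G)=27, d(AL,H)=17, d(AL,N)=31/2, d(AL,S)=14, d(AL,T)=4
2. join AL+T (d=4, Q=-283/2) ⇒ ALT; edges |AL|=27/16, |T|=37/16
  updated: d(ALT,G)=24, d(ALT,H)=9, d(ALT,N)=67/4, d(ALT,S)=17
3. join G+S (d=13, Q=-81) ⇒ GS; edges |G|=23/2, |S|=3/2
  updated: d(ALT,GS)=14, d(GS,H)=4, d(GS,N)=19/2
4. join ALT+H (d=9, Q=-167/4) ⇒ AHLT; edges |ALT|=151/16, |H|=-7/16
  updated: d(AHLT,GS)=9/2, d(AHLT,N)=59/8
5. join AHLT+GS (d=9/2, Q=-171/8) ⇒ AGHLST; edges |AHLT|=19/16, |GS|=53/16
  updated: d(AGHLST,N)=99/16
6. join AGHLST+N (d=99/16) ⇒ AGHLNST; edges |AGHLST|=99/32, |N|=99/32
final tree: (((((A:9/2,L:-3/2):27/16,T:37/16):151/16,H:-7/16):19/16,(G:23/2,S:3/2):53/16):99/32,N:99/32)
total length: 635/16

635/16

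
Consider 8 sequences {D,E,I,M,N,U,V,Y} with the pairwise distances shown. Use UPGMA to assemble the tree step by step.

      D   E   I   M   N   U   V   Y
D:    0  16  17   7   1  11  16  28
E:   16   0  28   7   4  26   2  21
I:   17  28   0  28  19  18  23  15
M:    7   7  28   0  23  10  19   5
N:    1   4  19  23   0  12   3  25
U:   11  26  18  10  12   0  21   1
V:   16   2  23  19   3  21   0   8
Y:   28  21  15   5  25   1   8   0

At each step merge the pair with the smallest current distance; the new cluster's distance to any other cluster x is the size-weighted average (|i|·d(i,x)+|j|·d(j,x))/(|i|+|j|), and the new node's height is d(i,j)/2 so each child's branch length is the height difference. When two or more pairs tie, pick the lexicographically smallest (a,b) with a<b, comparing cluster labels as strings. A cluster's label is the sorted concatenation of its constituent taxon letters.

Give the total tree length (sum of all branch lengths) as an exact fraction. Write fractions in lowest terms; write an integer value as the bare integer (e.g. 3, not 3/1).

6793/168

step 1: merge (D,N) at d=1; branch lengths D→1/2, N→1/2; new cluster DN
  updated: d(DN,E)=10, d(DN,I)=18, d(DN,M)=15, d(DN,U)=23/2, d(DN,V)=19/2, d(DN,Y)=53/2
step 2: merge (U,Y) at d=1; branch lengths U→1/2, Y→1/2; new cluster UY
  updated: d(DN,UY)=19, d(E,UY)=47/2, d(I,UY)=33/2, d(M,UY)=15/2, d(UY,V)=29/2
step 3: merge (E,V) at d=2; branch lengths E→1, V→1; new cluster EV
  updated: d(DN,EV)=39/4, d(EV,I)=51/2, d(EV,M)=13, d(EV,UY)=19
step 4: merge (M,UY) at d=15/2; branch lengths M→15/4, UY→13/4; new cluster MUY
  updated: d(DN,MUY)=53/3, d(EV,MUY)=17, d(I,MUY)=61/3
step 5: merge (DN,EV) at d=39/4; branch lengths DN→35/8, EV→31/8; new cluster DENV
  updated: d(DENV,I)=87/4, d(DENV,MUY)=52/3
step 6: merge (DENV,MUY) at d=52/3; branch lengths DENV→91/24, MUY→59/12; new cluster DEMNUVY
  updated: d(DEMNUVY,I)=148/7
step 7: merge (DEMNUVY,I) at d=148/7; branch lengths DEMNUVY→40/21, I→74/7; new cluster DEIMNUVY
final tree: ((((D:1/2,N:1/2):35/8,(E:1,V:1):31/8):91/24,(M:15/4,(U:1/2,Y:1/2):13/4):59/12):40/21,I:74/7)
total length: 6793/168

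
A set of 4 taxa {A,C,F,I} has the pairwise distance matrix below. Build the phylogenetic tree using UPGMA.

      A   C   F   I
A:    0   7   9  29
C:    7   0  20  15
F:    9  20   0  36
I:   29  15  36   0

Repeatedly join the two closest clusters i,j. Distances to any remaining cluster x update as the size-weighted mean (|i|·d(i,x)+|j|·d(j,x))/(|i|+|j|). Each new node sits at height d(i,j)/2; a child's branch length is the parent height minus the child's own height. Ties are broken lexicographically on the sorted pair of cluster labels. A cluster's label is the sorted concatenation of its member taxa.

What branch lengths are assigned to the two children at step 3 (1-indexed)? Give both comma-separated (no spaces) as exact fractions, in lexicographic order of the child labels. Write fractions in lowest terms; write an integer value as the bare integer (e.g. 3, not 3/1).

73/12,40/3

step 1: merge (A,C) at d=7; branch lengths A→7/2, C→7/2; new cluster AC
  updated: d(AC,F)=29/2, d(AC,I)=22
step 2: merge (AC,F) at d=29/2; branch lengths AC→15/4, F→29/4; new cluster ACF
  updated: d(ACF,I)=80/3
step 3: merge (ACF,I) at d=80/3; branch lengths ACF→73/12, I→40/3; new cluster ACFI
final tree: (((A:7/2,C:7/2):15/4,F:29/4):73/12,I:40/3)
total length: 449/12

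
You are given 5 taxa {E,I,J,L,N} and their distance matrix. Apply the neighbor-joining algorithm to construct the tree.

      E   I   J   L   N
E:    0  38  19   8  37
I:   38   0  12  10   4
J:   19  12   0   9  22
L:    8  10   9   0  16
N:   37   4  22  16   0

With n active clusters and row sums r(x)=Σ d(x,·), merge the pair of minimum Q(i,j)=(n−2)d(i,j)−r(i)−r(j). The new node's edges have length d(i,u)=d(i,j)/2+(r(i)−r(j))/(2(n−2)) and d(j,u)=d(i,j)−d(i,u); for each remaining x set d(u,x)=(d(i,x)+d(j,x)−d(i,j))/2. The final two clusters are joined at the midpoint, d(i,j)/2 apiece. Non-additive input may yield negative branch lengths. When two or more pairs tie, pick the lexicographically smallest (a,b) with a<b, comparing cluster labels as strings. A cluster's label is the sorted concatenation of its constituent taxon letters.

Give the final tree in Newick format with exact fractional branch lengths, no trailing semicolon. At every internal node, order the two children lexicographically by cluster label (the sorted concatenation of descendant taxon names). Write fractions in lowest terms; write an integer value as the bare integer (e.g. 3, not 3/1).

1. join I+N (d=4, Q=-131) ⇒ IN; edges |I|=-1/2, |N|=9/2
  updated: d(E,IN)=71/2, d(IN,J)=15, d(IN,L)=11
2. join E+L (d=8, Q=-149/2) ⇒ EL; edges |E|=101/8, |L|=-37/8
  updated: d(EL,IN)=77/4, d(EL,J)=10
3. join EL+IN (d=77/4, Q=-177/4) ⇒ EILN; edges |EL|=57/8, |IN|=97/8
  updated: d(EILN,J)=23/8
4. join EILN+J (d=23/8) ⇒ EIJLN; edges |EILN|=23/16, |J|=23/16
final tree: (((E:101/8,L:-37/8):57/8,(I:-1/2,N:9/2):97/8):23/16,J:23/16)
total length: 273/8

(((E:101/8,L:-37/8):57/8,(I:-1/2,N:9/2):97/8):23/16,J:23/16)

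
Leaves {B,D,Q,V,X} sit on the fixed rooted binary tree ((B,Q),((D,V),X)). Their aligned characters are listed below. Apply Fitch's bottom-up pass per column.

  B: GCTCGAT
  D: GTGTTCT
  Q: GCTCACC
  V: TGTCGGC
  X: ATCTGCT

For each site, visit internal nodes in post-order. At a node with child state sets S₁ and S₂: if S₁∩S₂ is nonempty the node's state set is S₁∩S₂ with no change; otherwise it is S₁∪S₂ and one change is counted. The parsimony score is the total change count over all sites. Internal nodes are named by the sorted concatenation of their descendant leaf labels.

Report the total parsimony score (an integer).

14

[col 0] BQ: children B:{G}, Q:{G} ∩→ {G}; cost 0
[col 0] DV: children D:{G}, V:{T} ∪→ {G,T}; cost 1
[col 0] DVX: children DV:{G,T}, X:{A} ∪→ {A,G,T}; cost 1
[col 0] BDQVX: children BQ:{G}, DVX:{A,G,T} ∩→ {G}; cost 0
[col 1] BQ: children B:{C}, Q:{C} ∩→ {C}; cost 0
[col 1] DV: children D:{T}, V:{G} ∪→ {G,T}; cost 1
[col 1] DVX: children DV:{G,T}, X:{T} ∩→ {T}; cost 0
[col 1] BDQVX: children BQ:{C}, DVX:{T} ∪→ {C,T}; cost 1
[col 2] BQ: children B:{T}, Q:{T} ∩→ {T}; cost 0
[col 2] DV: children D:{G}, V:{T} ∪→ {G,T}; cost 1
[col 2] DVX: children DV:{G,T}, X:{C} ∪→ {C,G,T}; cost 1
[col 2] BDQVX: children BQ:{T}, DVX:{C,G,T} ∩→ {T}; cost 0
[col 3] BQ: children B:{C}, Q:{C} ∩→ {C}; cost 0
[col 3] DV: children D:{T}, V:{C} ∪→ {C,T}; cost 1
[col 3] DVX: children DV:{C,T}, X:{T} ∩→ {T}; cost 0
[col 3] BDQVX: children BQ:{C}, DVX:{T} ∪→ {C,T}; cost 1
[col 4] BQ: children B:{G}, Q:{A} ∪→ {A,G}; cost 1
[col 4] DV: children D:{T}, V:{G} ∪→ {G,T}; cost 1
[col 4] DVX: children DV:{G,T}, X:{G} ∩→ {G}; cost 0
[col 4] BDQVX: children BQ:{A,G}, DVX:{G} ∩→ {G}; cost 0
[col 5] BQ: children B:{A}, Q:{C} ∪→ {A,C}; cost 1
[col 5] DV: children D:{C}, V:{G} ∪→ {C,G}; cost 1
[col 5] DVX: children DV:{C,G}, X:{C} ∩→ {C}; cost 0
[col 5] BDQVX: children BQ:{A,C}, DVX:{C} ∩→ {C}; cost 0
[col 6] BQ: children B:{T}, Q:{C} ∪→ {C,T}; cost 1
[col 6] DV: children D:{T}, V:{C} ∪→ {C,T}; cost 1
[col 6] DVX: children DV:{C,T}, X:{T} ∩→ {T}; cost 0
[col 6] BDQVX: children BQ:{C,T}, DVX:{T} ∩→ {T}; cost 0
per-site changes: [2, 2, 2, 2, 2, 2, 2]; total = 14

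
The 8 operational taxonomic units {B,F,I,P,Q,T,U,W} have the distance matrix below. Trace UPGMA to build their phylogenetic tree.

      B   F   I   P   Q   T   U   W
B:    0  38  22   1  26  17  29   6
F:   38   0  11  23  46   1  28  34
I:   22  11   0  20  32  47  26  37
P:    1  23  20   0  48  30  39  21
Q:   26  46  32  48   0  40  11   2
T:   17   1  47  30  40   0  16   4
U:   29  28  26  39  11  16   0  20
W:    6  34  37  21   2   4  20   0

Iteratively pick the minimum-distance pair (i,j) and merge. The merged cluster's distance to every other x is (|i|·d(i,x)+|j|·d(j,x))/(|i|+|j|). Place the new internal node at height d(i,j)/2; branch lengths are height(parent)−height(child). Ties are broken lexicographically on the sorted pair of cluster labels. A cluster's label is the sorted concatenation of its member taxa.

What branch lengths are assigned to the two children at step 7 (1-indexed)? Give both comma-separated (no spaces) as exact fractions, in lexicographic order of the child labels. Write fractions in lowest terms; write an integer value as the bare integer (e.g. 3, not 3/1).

1. join B+P (d=1) ⇒ BP; edges |B|=1/2, |P|=1/2
  updated: d(BP,F)=61/2, d(BP,I)=21, d(BP,Q)=37, d(BP,T)=47/2, d(BP,U)=34, d(BP,W)=27/2
2. join F+T (d=1) ⇒ FT; edges |F|=1/2, |T|=1/2
  updated: d(BP,FT)=27, d(FT,I)=29, d(FT,Q)=43, d(FT,U)=22, d(FT,W)=19
3. join Q+W (d=2) ⇒ QW; edges |Q|=1, |W|=1
  updated: d(BP,QW)=101/4, d(FT,QW)=31, d(I,QW)=69/2, d(QW,U)=31/2
4. join QW+U (d=31/2) ⇒ QUW; edges |QW|=27/4, |U|=31/4
  updated: d(BP,QUW)=169/6, d(FT,QUW)=28, d(I,QUW)=95/3
5. join BP+I (d=21) ⇒ BIP; edges |BP|=10, |I|=21/2
  updated: d(BIP,FT)=83/3, d(BIP,QUW)=88/3
6. join BIP+FT (d=83/3) ⇒ BFIPT; edges |BIP|=10/3, |FT|=40/3
  updated: d(BFIPT,QUW)=144/5
7. join BFIPT+QUW (d=144/5) ⇒ BFIPQTUW; edges |BFIPT|=17/30, |QUW|=133/20
final tree: ((((B:1/2,P:1/2):10,I:21/2):10/3,(F:1/2,T:1/2):40/3):17/30,((Q:1,W:1):27/4,U:31/4):133/20)
total length: 3773/60

17/30,133/20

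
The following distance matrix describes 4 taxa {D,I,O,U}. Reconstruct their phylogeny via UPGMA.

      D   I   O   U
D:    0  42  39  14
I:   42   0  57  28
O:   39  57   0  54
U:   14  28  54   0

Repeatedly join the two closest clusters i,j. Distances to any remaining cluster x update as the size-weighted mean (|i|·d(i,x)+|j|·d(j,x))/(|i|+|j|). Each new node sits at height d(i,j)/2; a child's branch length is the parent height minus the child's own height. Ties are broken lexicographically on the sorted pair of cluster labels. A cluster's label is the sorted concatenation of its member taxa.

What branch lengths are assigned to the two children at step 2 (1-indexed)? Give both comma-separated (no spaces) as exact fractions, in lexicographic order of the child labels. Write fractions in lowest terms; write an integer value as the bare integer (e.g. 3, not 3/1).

step 1: merge (D,U) at d=14; branch lengths D→7, U→7; new cluster DU
  updated: d(DU,I)=35, d(DU,O)=93/2
step 2: merge (DU,I) at d=35; branch lengths DU→21/2, I→35/2; new cluster DIU
  updated: d(DIU,O)=50
step 3: merge (DIU,O) at d=50; branch lengths DIU→15/2, O→25; new cluster DIOU
final tree: (((D:7,U:7):21/2,I:35/2):15/2,O:25)
total length: 149/2

21/2,35/2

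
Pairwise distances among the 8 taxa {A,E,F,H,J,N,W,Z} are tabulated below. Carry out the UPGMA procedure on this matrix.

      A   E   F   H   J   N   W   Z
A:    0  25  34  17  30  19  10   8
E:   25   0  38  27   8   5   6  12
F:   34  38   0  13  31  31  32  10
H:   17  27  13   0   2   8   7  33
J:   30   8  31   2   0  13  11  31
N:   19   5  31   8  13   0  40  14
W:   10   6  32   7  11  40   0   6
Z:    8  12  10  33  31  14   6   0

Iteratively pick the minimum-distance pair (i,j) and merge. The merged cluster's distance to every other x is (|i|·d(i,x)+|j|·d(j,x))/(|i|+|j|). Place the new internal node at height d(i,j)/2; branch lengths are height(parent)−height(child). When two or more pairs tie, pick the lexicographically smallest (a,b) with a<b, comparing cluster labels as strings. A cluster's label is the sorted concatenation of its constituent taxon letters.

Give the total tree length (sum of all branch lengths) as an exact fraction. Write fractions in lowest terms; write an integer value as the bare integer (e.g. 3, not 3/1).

1325/24

iteration 1: select H,J (d=2); attach at lengths (1, 1); label the merged cluster HJ
  updated: d(A,HJ)=47/2, d(E,HJ)=35/2, d(F,HJ)=22, d(HJ,N)=21/2, d(HJ,W)=9, d(HJ,Z)=32
iteration 2: select E,N (d=5); attach at lengths (5/2, 5/2); label the merged cluster EN
  updated: d(A,EN)=22, d(EN,F)=69/2, d(EN,HJ)=14, d(EN,W)=23, d(EN,Z)=13
iteration 3: select W,Z (d=6); attach at lengths (3, 3); label the merged cluster WZ
  updated: d(A,WZ)=9, d(EN,WZ)=18, d(F,WZ)=21, d(HJ,WZ)=41/2
iteration 4: select A,WZ (d=9); attach at lengths (9/2, 3/2); label the merged cluster AWZ
  updated: d(AWZ,EN)=58/3, d(AWZ,F)=76/3, d(AWZ,HJ)=43/2
iteration 5: select EN,HJ (d=14); attach at lengths (9/2, 6); label the merged cluster EHJN
  updated: d(AWZ,EHJN)=245/12, d(EHJN,F)=113/4
iteration 6: select AWZ,EHJN (d=245/12); attach at lengths (137/24, 77/24); label the merged cluster AEHJNWZ
  updated: d(AEHJNWZ,F)=27
iteration 7: select AEHJNWZ,F (d=27); attach at lengths (79/24, 27/2); label the merged cluster AEFHJNWZ
final tree: (((A:9/2,(W:3,Z:3):3/2):137/24,((E:5/2,N:5/2):9/2,(H:1,J:1):6):77/24):79/24,F:27/2)
total length: 1325/24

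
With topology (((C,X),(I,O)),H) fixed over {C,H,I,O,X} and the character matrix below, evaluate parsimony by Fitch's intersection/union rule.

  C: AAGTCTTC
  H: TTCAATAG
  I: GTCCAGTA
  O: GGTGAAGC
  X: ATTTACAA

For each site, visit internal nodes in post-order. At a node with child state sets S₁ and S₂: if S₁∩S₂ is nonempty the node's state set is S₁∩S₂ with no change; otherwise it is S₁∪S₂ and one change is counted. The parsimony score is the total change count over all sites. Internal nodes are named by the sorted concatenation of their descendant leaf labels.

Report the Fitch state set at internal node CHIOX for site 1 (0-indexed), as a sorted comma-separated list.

T

[col 0] CX: children C:{A}, X:{A} ∩→ {A}; cost 0
[col 0] IO: children I:{G}, O:{G} ∩→ {G}; cost 0
[col 0] CIOX: children CX:{A}, IO:{G} ∪→ {A,G}; cost 1
[col 0] CHIOX: children CIOX:{A,G}, H:{T} ∪→ {A,G,T}; cost 1
[col 1] CX: children C:{A}, X:{T} ∪→ {A,T}; cost 1
[col 1] IO: children I:{T}, O:{G} ∪→ {G,T}; cost 1
[col 1] CIOX: children CX:{A,T}, IO:{G,T} ∩→ {T}; cost 0
[col 1] CHIOX: children CIOX:{T}, H:{T} ∩→ {T}; cost 0
[col 2] CX: children C:{G}, X:{T} ∪→ {G,T}; cost 1
[col 2] IO: children I:{C}, O:{T} ∪→ {C,T}; cost 1
[col 2] CIOX: children CX:{G,T}, IO:{C,T} ∩→ {T}; cost 0
[col 2] CHIOX: children CIOX:{T}, H:{C} ∪→ {C,T}; cost 1
[col 3] CX: children C:{T}, X:{T} ∩→ {T}; cost 0
[col 3] IO: children I:{C}, O:{G} ∪→ {C,G}; cost 1
[col 3] CIOX: children CX:{T}, IO:{C,G} ∪→ {C,G,T}; cost 1
[col 3] CHIOX: children CIOX:{C,G,T}, H:{A} ∪→ {A,C,G,T}; cost 1
[col 4] CX: children C:{C}, X:{A} ∪→ {A,C}; cost 1
[col 4] IO: children I:{A}, O:{A} ∩→ {A}; cost 0
[col 4] CIOX: children CX:{A,C}, IO:{A} ∩→ {A}; cost 0
[col 4] CHIOX: children CIOX:{A}, H:{A} ∩→ {A}; cost 0
[col 5] CX: children C:{T}, X:{C} ∪→ {C,T}; cost 1
[col 5] IO: children I:{G}, O:{A} ∪→ {A,G}; cost 1
[col 5] CIOX: children CX:{C,T}, IO:{A,G} ∪→ {A,C,G,T}; cost 1
[col 5] CHIOX: children CIOX:{A,C,G,T}, H:{T} ∩→ {T}; cost 0
[col 6] CX: children C:{T}, X:{A} ∪→ {A,T}; cost 1
[col 6] IO: children I:{T}, O:{G} ∪→ {G,T}; cost 1
[col 6] CIOX: children CX:{A,T}, IO:{G,T} ∩→ {T}; cost 0
[col 6] CHIOX: children CIOX:{T}, H:{A} ∪→ {A,T}; cost 1
[col 7] CX: children C:{C}, X:{A} ∪→ {A,C}; cost 1
[col 7] IO: children I:{A}, O:{C} ∪→ {A,C}; cost 1
[col 7] CIOX: children CX:{A,C}, IO:{A,C} ∩→ {A,C}; cost 0
[col 7] CHIOX: children CIOX:{A,C}, H:{G} ∪→ {A,C,G}; cost 1
per-site changes: [2, 2, 3, 3, 1, 3, 3, 3]; total = 20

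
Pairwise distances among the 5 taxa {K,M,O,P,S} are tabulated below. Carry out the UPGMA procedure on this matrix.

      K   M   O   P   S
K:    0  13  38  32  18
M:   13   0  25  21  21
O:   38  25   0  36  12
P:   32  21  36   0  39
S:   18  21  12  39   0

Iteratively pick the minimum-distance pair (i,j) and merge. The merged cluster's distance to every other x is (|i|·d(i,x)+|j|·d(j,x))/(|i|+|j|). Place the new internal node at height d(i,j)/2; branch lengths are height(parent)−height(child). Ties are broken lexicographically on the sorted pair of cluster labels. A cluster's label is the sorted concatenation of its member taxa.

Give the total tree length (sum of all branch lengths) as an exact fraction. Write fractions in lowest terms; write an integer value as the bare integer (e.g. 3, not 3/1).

iteration 1: select O,S (d=12); attach at lengths (6, 6); label the merged cluster OS
  updated: d(K,OS)=28, d(M,OS)=23, d(OS,P)=75/2
iteration 2: select K,M (d=13); attach at lengths (13/2, 13/2); label the merged cluster KM
  updated: d(KM,OS)=51/2, d(KM,P)=53/2
iteration 3: select KM,OS (d=51/2); attach at lengths (25/4, 27/4); label the merged cluster KMOS
  updated: d(KMOS,P)=32
iteration 4: select KMOS,P (d=32); attach at lengths (13/4, 16); label the merged cluster KMOPS
final tree: (((K:13/2,M:13/2):25/4,(O:6,S:6):27/4):13/4,P:16)
total length: 229/4

229/4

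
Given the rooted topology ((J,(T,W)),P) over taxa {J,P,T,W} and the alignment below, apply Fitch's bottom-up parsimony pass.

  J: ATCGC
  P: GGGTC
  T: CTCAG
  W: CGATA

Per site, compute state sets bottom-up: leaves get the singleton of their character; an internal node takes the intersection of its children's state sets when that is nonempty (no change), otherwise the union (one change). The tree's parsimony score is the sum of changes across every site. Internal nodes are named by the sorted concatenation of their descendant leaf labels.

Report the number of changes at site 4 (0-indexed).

2

TW@0: {C} ∩ {C} = {C} (intersection, +0)
JTW@0: {A} ∪ {C} = {A,C} (union, +1)
JPTW@0: {A,C} ∪ {G} = {A,C,G} (union, +1)
TW@1: {T} ∪ {G} = {G,T} (union, +1)
JTW@1: {T} ∩ {G,T} = {T} (intersection, +0)
JPTW@1: {T} ∪ {G} = {G,T} (union, +1)
TW@2: {C} ∪ {A} = {A,C} (union, +1)
JTW@2: {C} ∩ {A,C} = {C} (intersection, +0)
JPTW@2: {C} ∪ {G} = {C,G} (union, +1)
TW@3: {A} ∪ {T} = {A,T} (union, +1)
JTW@3: {G} ∪ {A,T} = {A,G,T} (union, +1)
JPTW@3: {A,G,T} ∩ {T} = {T} (intersection, +0)
TW@4: {G} ∪ {A} = {A,G} (union, +1)
JTW@4: {C} ∪ {A,G} = {A,C,G} (union, +1)
JPTW@4: {A,C,G} ∩ {C} = {C} (intersection, +0)
per-site changes: [2, 2, 2, 2, 2]; total = 10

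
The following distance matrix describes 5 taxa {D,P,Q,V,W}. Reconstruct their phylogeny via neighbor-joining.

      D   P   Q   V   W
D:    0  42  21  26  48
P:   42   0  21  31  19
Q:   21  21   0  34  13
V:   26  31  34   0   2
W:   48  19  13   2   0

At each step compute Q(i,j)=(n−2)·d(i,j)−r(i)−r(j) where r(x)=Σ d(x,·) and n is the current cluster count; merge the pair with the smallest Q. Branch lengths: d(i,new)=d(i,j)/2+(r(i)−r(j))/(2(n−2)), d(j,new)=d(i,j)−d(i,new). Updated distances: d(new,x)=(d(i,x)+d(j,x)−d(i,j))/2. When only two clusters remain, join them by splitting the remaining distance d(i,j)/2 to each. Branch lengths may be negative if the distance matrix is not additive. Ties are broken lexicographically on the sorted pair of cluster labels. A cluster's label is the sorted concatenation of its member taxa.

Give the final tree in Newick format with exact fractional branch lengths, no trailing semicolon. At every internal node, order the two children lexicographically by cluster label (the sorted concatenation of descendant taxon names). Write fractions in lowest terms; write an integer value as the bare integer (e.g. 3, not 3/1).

(((D:153/8,Q:15/8):63/8,P:105/8):87/16,(V:17/6,W:-5/6):87/16)

step 1: merge (V,W) at d=2, Q=-169; branch lengths V→17/6, W→-5/6; new cluster VW
  updated: d(D,VW)=36, d(P,VW)=24, d(Q,VW)=45/2
step 2: merge (D,Q) at d=21, Q=-243/2; branch lengths D→153/8, Q→15/8; new cluster DQ
  updated: d(DQ,P)=21, d(DQ,VW)=75/4
step 3: merge (DQ,P) at d=21, Q=-255/4; branch lengths DQ→63/8, P→105/8; new cluster DPQ
  updated: d(DPQ,VW)=87/8
step 4: merge (DPQ,VW) at d=87/8; branch lengths DPQ→87/16, VW→87/16; new cluster DPQVW
final tree: (((D:153/8,Q:15/8):63/8,P:105/8):87/16,(V:17/6,W:-5/6):87/16)
total length: 439/8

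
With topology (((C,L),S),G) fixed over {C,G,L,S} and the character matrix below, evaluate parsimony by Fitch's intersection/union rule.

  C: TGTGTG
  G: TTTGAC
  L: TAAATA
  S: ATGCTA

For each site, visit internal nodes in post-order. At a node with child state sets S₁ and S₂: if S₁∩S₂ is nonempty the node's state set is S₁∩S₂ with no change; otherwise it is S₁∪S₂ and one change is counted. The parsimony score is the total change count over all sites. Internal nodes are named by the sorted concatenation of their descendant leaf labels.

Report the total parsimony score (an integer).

10

[col 0] CL: children C:{T}, L:{T} ∩→ {T}; cost 0
[col 0] CLS: children CL:{T}, S:{A} ∪→ {A,T}; cost 1
[col 0] CGLS: children CLS:{A,T}, G:{T} ∩→ {T}; cost 0
[col 1] CL: children C:{G}, L:{A} ∪→ {A,G}; cost 1
[col 1] CLS: children CL:{A,G}, S:{T} ∪→ {A,G,T}; cost 1
[col 1] CGLS: children CLS:{A,G,T}, G:{T} ∩→ {T}; cost 0
[col 2] CL: children C:{T}, L:{A} ∪→ {A,T}; cost 1
[col 2] CLS: children CL:{A,T}, S:{G} ∪→ {A,G,T}; cost 1
[col 2] CGLS: children CLS:{A,G,T}, G:{T} ∩→ {T}; cost 0
[col 3] CL: children C:{G}, L:{A} ∪→ {A,G}; cost 1
[col 3] CLS: children CL:{A,G}, S:{C} ∪→ {A,C,G}; cost 1
[col 3] CGLS: children CLS:{A,C,G}, G:{G} ∩→ {G}; cost 0
[col 4] CL: children C:{T}, L:{T} ∩→ {T}; cost 0
[col 4] CLS: children CL:{T}, S:{T} ∩→ {T}; cost 0
[col 4] CGLS: children CLS:{T}, G:{A} ∪→ {A,T}; cost 1
[col 5] CL: children C:{G}, L:{A} ∪→ {A,G}; cost 1
[col 5] CLS: children CL:{A,G}, S:{A} ∩→ {A}; cost 0
[col 5] CGLS: children CLS:{A}, G:{C} ∪→ {A,C}; cost 1
per-site changes: [1, 2, 2, 2, 1, 2]; total = 10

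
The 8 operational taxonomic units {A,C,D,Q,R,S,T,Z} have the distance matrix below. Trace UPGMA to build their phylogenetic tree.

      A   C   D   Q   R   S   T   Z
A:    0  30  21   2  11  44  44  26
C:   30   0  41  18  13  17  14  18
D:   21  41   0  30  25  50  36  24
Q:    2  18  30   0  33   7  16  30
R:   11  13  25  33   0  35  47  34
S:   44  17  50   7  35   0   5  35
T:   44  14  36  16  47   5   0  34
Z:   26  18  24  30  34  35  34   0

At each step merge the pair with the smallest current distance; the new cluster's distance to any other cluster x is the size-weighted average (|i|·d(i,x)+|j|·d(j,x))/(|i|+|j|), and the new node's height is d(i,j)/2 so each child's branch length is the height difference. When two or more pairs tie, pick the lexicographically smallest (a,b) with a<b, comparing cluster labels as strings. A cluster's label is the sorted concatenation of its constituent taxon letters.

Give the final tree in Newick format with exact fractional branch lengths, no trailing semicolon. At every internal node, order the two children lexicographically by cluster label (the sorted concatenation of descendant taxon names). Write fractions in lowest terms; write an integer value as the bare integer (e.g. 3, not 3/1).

iteration 1: select A,Q (d=2); attach at lengths (1, 1); label the merged cluster AQ
  updated: d(AQ,C)=24, d(AQ,D)=51/2, d(AQ,R)=22, d(AQ,S)=51/2, d(AQ,T)=30, d(AQ,Z)=28
iteration 2: select S,T (d=5); attach at lengths (5/2, 5/2); label the merged cluster ST
  updated: d(AQ,ST)=111/4, d(C,ST)=31/2, d(D,ST)=43, d(R,ST)=41, d(ST,Z)=69/2
iteration 3: select C,R (d=13); attach at lengths (13/2, 13/2); label the merged cluster CR
  updated: d(AQ,CR)=23, d(CR,D)=33, d(CR,ST)=113/4, d(CR,Z)=26
iteration 4: select AQ,CR (d=23); attach at lengths (21/2, 5); label the merged cluster ACQR
  updated: d(ACQR,D)=117/4, d(ACQR,ST)=28, d(ACQR,Z)=27
iteration 5: select D,Z (d=24); attach at lengths (12, 12); label the merged cluster DZ
  updated: d(ACQR,DZ)=225/8, d(DZ,ST)=155/4
iteration 6: select ACQR,ST (d=28); attach at lengths (5/2, 23/2); label the merged cluster ACQRST
  updated: d(ACQRST,DZ)=95/3
iteration 7: select ACQRST,DZ (d=95/3); attach at lengths (11/6, 23/6); label the merged cluster ACDQRSTZ
final tree: ((((A:1,Q:1):21/2,(C:13/2,R:13/2):5):5/2,(S:5/2,T:5/2):23/2):11/6,(D:12,Z:12):23/6)
total length: 475/6

((((A:1,Q:1):21/2,(C:13/2,R:13/2):5):5/2,(S:5/2,T:5/2):23/2):11/6,(D:12,Z:12):23/6)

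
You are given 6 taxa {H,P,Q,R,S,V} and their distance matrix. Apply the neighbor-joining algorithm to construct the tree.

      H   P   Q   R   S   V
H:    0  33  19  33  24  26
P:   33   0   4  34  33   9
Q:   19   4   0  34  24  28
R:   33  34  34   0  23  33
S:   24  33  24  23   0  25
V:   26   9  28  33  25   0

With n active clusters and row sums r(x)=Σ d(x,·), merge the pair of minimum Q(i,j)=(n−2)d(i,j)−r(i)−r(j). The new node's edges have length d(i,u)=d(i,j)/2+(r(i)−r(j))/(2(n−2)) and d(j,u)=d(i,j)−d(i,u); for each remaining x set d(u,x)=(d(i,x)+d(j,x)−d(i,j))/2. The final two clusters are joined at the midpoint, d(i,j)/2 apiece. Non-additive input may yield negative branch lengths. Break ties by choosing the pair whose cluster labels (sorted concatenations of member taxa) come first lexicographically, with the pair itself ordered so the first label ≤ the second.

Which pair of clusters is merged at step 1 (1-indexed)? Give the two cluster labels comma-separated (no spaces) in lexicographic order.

P,Q

1. join P+Q (d=4, Q=-206) ⇒ PQ; edges |P|=5/2, |Q|=3/2
  updated: d(H,PQ)=24, d(PQ,R)=32, d(PQ,S)=53/2, d(PQ,V)=33/2
2. join R+S (d=23, Q=-301/2) ⇒ RS; edges |R|=61/4, |S|=31/4
  updated: d(H,RS)=17, d(PQ,RS)=71/4, d(RS,V)=35/2
3. join H+RS (d=17, Q=-341/4) ⇒ HRS; edges |H|=195/16, |RS|=77/16
  updated: d(HRS,PQ)=99/8, d(HRS,V)=53/4
4. join HRS+PQ (d=99/8, Q=-337/8) ⇒ HPQRS; edges |HRS|=73/16, |PQ|=125/16
  updated: d(HPQRS,V)=139/16
5. join HPQRS+V (d=139/16) ⇒ HPQRSV; edges |HPQRS|=139/32, |V|=139/32
final tree: (((H:195/16,(R:61/4,S:31/4):77/16):73/16,(P:5/2,Q:3/2):125/16):139/32,V:139/32)
total length: 1041/16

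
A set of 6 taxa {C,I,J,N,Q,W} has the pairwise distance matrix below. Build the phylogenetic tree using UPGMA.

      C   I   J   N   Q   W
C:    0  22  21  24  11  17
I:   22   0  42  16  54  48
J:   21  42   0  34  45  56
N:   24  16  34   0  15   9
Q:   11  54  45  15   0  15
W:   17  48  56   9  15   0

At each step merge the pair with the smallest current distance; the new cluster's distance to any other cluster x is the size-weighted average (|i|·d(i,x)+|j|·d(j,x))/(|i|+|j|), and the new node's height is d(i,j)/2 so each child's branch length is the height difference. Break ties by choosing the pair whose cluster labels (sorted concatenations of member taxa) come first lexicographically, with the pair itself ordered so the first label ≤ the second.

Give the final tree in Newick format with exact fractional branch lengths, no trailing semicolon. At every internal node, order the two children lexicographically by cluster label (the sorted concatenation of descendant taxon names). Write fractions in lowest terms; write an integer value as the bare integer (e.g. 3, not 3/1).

step 1: merge (N,W) at d=9; branch lengths N→9/2, W→9/2; new cluster NW
  updated: d(C,NW)=41/2, d(I,NW)=32, d(J,NW)=45, d(NW,Q)=15
step 2: merge (C,Q) at d=11; branch lengths C→11/2, Q→11/2; new cluster CQ
  updated: d(CQ,I)=38, d(CQ,J)=33, d(CQ,NW)=71/4
step 3: merge (CQ,NW) at d=71/4; branch lengths CQ→27/8, NW→35/8; new cluster CNQW
  updated: d(CNQW,I)=35, d(CNQW,J)=39
step 4: merge (CNQW,I) at d=35; branch lengths CNQW→69/8, I→35/2; new cluster CINQW
  updated: d(CINQW,J)=198/5
step 5: merge (CINQW,J) at d=198/5; branch lengths CINQW→23/10, J→99/5; new cluster CIJNQW
final tree: ((((C:11/2,Q:11/2):27/8,(N:9/2,W:9/2):35/8):69/8,I:35/2):23/10,J:99/5)
total length: 3039/40

((((C:11/2,Q:11/2):27/8,(N:9/2,W:9/2):35/8):69/8,I:35/2):23/10,J:99/5)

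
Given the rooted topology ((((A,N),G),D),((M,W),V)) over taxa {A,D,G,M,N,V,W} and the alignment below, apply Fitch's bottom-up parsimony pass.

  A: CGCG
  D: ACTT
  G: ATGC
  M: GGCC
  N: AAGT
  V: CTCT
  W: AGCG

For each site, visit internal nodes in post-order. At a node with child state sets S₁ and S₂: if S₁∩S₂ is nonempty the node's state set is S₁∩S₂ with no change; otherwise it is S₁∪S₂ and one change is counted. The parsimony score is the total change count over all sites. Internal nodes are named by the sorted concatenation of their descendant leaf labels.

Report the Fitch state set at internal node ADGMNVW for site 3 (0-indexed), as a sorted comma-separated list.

[col 0] AN: children A:{C}, N:{A} ∪→ {A,C}; cost 1
[col 0] AGN: children AN:{A,C}, G:{A} ∩→ {A}; cost 0
[col 0] ADGN: children AGN:{A}, D:{A} ∩→ {A}; cost 0
[col 0] MW: children M:{G}, W:{A} ∪→ {A,G}; cost 1
[col 0] MVW: children MW:{A,G}, V:{C} ∪→ {A,C,G}; cost 1
[col 0] ADGMNVW: children ADGN:{A}, MVW:{A,C,G} ∩→ {A}; cost 0
[col 1] AN: children A:{G}, N:{A} ∪→ {A,G}; cost 1
[col 1] AGN: children AN:{A,G}, G:{T} ∪→ {A,G,T}; cost 1
[col 1] ADGN: children AGN:{A,G,T}, D:{C} ∪→ {A,C,G,T}; cost 1
[col 1] MW: children M:{G}, W:{G} ∩→ {G}; cost 0
[col 1] MVW: children MW:{G}, V:{T} ∪→ {G,T}; cost 1
[col 1] ADGMNVW: children ADGN:{A,C,G,T}, MVW:{G,T} ∩→ {G,T}; cost 0
[col 2] AN: children A:{C}, N:{G} ∪→ {C,G}; cost 1
[col 2] AGN: children AN:{C,G}, G:{G} ∩→ {G}; cost 0
[col 2] ADGN: children AGN:{G}, D:{T} ∪→ {G,T}; cost 1
[col 2] MW: children M:{C}, W:{C} ∩→ {C}; cost 0
[col 2] MVW: children MW:{C}, V:{C} ∩→ {C}; cost 0
[col 2] ADGMNVW: children ADGN:{G,T}, MVW:{C} ∪→ {C,G,T}; cost 1
[col 3] AN: children A:{G}, N:{T} ∪→ {G,T}; cost 1
[col 3] AGN: children AN:{G,T}, G:{C} ∪→ {C,G,T}; cost 1
[col 3] ADGN: children AGN:{C,G,T}, D:{T} ∩→ {T}; cost 0
[col 3] MW: children M:{C}, W:{G} ∪→ {C,G}; cost 1
[col 3] MVW: children MW:{C,G}, V:{T} ∪→ {C,G,T}; cost 1
[col 3] ADGMNVW: children ADGN:{T}, MVW:{C,G,T} ∩→ {T}; cost 0
per-site changes: [3, 4, 3, 4]; total = 14

T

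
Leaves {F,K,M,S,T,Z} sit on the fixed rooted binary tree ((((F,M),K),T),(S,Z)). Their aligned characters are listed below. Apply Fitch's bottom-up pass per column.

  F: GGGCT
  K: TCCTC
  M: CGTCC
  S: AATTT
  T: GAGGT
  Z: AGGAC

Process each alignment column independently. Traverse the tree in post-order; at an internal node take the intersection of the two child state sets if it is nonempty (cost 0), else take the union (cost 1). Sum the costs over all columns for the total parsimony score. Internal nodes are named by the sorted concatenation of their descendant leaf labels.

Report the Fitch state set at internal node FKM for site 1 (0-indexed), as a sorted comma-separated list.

[col 0] FM: children F:{G}, M:{C} ∪→ {C,G}; cost 1
[col 0] FKM: children FM:{C,G}, K:{T} ∪→ {C,G,T}; cost 1
[col 0] FKMT: children FKM:{C,G,T}, T:{G} ∩→ {G}; cost 0
[col 0] SZ: children S:{A}, Z:{A} ∩→ {A}; cost 0
[col 0] FKMSTZ: children FKMT:{G}, SZ:{A} ∪→ {A,G}; cost 1
[col 1] FM: children F:{G}, M:{G} ∩→ {G}; cost 0
[col 1] FKM: children FM:{G}, K:{C} ∪→ {C,G}; cost 1
[col 1] FKMT: children FKM:{C,G}, T:{A} ∪→ {A,C,G}; cost 1
[col 1] SZ: children S:{A}, Z:{G} ∪→ {A,G}; cost 1
[col 1] FKMSTZ: children FKMT:{A,C,G}, SZ:{A,G} ∩→ {A,G}; cost 0
[col 2] FM: children F:{G}, M:{T} ∪→ {G,T}; cost 1
[col 2] FKM: children FM:{G,T}, K:{C} ∪→ {C,G,T}; cost 1
[col 2] FKMT: children FKM:{C,G,T}, T:{G} ∩→ {G}; cost 0
[col 2] SZ: children S:{T}, Z:{G} ∪→ {G,T}; cost 1
[col 2] FKMSTZ: children FKMT:{G}, SZ:{G,T} ∩→ {G}; cost 0
[col 3] FM: children F:{C}, M:{C} ∩→ {C}; cost 0
[col 3] FKM: children FM:{C}, K:{T} ∪→ {C,T}; cost 1
[col 3] FKMT: children FKM:{C,T}, T:{G} ∪→ {C,G,T}; cost 1
[col 3] SZ: children S:{T}, Z:{A} ∪→ {A,T}; cost 1
[col 3] FKMSTZ: children FKMT:{C,G,T}, SZ:{A,T} ∩→ {T}; cost 0
[col 4] FM: children F:{T}, M:{C} ∪→ {C,T}; cost 1
[col 4] FKM: children FM:{C,T}, K:{C} ∩→ {C}; cost 0
[col 4] FKMT: children FKM:{C}, T:{T} ∪→ {C,T}; cost 1
[col 4] SZ: children S:{T}, Z:{C} ∪→ {C,T}; cost 1
[col 4] FKMSTZ: children FKMT:{C,T}, SZ:{C,T} ∩→ {C,T}; cost 0
per-site changes: [3, 3, 3, 3, 3]; total = 15

C,G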